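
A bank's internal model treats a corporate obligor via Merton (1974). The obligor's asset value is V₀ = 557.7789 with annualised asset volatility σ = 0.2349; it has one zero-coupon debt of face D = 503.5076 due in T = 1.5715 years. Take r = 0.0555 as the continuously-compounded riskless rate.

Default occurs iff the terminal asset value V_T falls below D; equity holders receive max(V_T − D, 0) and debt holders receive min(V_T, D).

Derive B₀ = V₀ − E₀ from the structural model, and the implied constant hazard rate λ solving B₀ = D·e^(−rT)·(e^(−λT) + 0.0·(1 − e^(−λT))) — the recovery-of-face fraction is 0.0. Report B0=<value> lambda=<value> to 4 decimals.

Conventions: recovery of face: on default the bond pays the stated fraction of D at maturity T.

B0=438.1414 lambda=0.0330

Apply the equity-as-call identities (strike 503.5076, horizon 1.5715 years):
d₁ = [ln(V₀/D) + (r + σ²/2)T] / (σ√T)
   = [ln(557.7789/503.5076) + (0.0555 + 0.5·0.2349²)·1.5715] / (0.2349·√1.5715)
   = [0.102364 + 0.130574] / 0.294469 = 0.791044
d₂ = d₁ − σ√T = 0.791044 − 0.294469 = 0.496574
N(d₁) = 0.785541,  N(d₂) = 0.690255,  e^(−rT) = 0.916477
E₀ = V₀·N(d₁) − D·e^(−rT)·N(d₂)
   = 557.7789·0.785541 − 503.5076·0.916477·0.690255 = 119.637544
B₀ = V₀ − E₀ = 557.7789 − 119.637544 = 438.141356
e^(−λT) = (B₀·e^(rT)/D − 0)/(1 − 0) = (438.1414·1.091135/503.5076 − 0)/1 = 0.94948185
λ = −ln(0.94948185)/1.5715 = 0.032987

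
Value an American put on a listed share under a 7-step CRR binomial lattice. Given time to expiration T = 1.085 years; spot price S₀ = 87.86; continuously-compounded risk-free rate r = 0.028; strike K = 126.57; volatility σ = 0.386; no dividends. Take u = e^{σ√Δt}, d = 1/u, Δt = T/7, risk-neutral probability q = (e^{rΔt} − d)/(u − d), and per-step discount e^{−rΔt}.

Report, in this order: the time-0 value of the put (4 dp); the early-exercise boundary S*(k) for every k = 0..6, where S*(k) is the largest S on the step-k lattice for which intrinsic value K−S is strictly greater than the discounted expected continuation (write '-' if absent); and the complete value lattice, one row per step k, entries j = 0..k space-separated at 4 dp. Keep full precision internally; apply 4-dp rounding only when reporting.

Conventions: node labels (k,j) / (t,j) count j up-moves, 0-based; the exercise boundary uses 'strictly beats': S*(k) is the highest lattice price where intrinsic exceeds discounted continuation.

price = 41.0349
boundary = - - 64.8326 75.4731 64.8326 75.4731 87.8600
tree:
41.0349
51.1973 30.2375
61.7374 40.0773 19.6962
70.8778 51.0969 28.3289 10.3856
78.7296 61.7374 39.0628 16.7871 3.4430
85.4743 70.8778 51.0969 26.1898 6.6034 0.0000
91.2682 78.7296 61.7374 38.7100 12.6648 0.0000 0.0000
96.2452 85.4743 70.8778 51.0969 24.2901 0.0000 0.0000 0.0000

params: Δt=0.15500 u=1.16412 d=0.85902 q=0.47634 e^(-rΔt)=0.99567
t_7 payoffs: 96.2452 85.4743 70.8778 51.0969 24.2901 0.0000 0.0000 0.0000
t_6: node(6,0) S=35.3018 payoff=91.2682 vs cont=90.7201 → 91.2682 [stop]  node(6,1) S=47.8404 payoff=78.7296 vs cont=78.1814 → 78.7296 [stop]  node(6,2) S=64.8326 payoff=61.7374 vs cont=61.1893 → 61.7374 [stop]  node(6,3) S=87.8600 payoff=38.7100 vs cont=38.1619 → 38.7100 [stop]  node(6,4) S=119.0664 payoff=7.5036 vs cont=12.6648 → 12.6648 [wait]  node(6,5) S=161.3568 payoff=0.0000 vs cont=0.0000 → 0.0000 [wait]  node(6,6) S=218.6680 payoff=0.0000 vs cont=0.0000 → 0.0000 [wait]  ⇒ S*(6)=87.8600
t_5: node(5,0) S=41.0957 payoff=85.4743 vs cont=84.9262 → 85.4743 [stop]  node(5,1) S=55.6922 payoff=70.8778 vs cont=70.3297 → 70.8778 [stop]  node(5,2) S=75.4731 payoff=51.0969 vs cont=50.5488 → 51.0969 [stop]  node(5,3) S=102.2799 payoff=24.2901 vs cont=26.1898 → 26.1898 [wait]  node(5,4) S=138.6080 payoff=0.0000 vs cont=6.6034 → 6.6034 [wait]  node(5,5) S=187.8392 payoff=0.0000 vs cont=0.0000 → 0.0000 [wait]  ⇒ S*(5)=75.4731
t_4: node(4,0) S=47.8404 payoff=78.7296 vs cont=78.1814 → 78.7296 [stop]  node(4,1) S=64.8326 payoff=61.7374 vs cont=61.1893 → 61.7374 [stop]  node(4,2) S=87.8600 payoff=38.7100 vs cont=39.0628 → 39.0628 [wait]  node(4,3) S=119.0664 payoff=7.5036 vs cont=16.7871 → 16.7871 [wait]  node(4,4) S=161.3568 payoff=0.0000 vs cont=3.4430 → 3.4430 [wait]  ⇒ S*(4)=64.8326
t_3: node(3,0) S=55.6922 payoff=70.8778 vs cont=70.3297 → 70.8778 [stop]  node(3,1) S=75.4731 payoff=51.0969 vs cont=50.7161 → 51.0969 [stop]  node(3,2) S=102.2799 payoff=24.2901 vs cont=28.3289 → 28.3289 [wait]  node(3,3) S=138.6080 payoff=0.0000 vs cont=10.3856 → 10.3856 [wait]  ⇒ S*(3)=75.4731
t_2: node(2,0) S=64.8326 payoff=61.7374 vs cont=61.1893 → 61.7374 [stop]  node(2,1) S=87.8600 payoff=38.7100 vs cont=40.0773 → 40.0773 [wait]  node(2,2) S=119.0664 payoff=7.5036 vs cont=19.6962 → 19.6962 [wait]  ⇒ S*(2)=64.8326
t_1: node(1,0) S=75.4731 payoff=51.0969 vs cont=51.1973 → 51.1973 [wait]  node(1,1) S=102.2799 payoff=24.2901 vs cont=30.2375 → 30.2375 [wait]  ⇒ S*(1)=-
t_0: node(0,0) S=87.8600 payoff=38.7100 vs cont=41.0349 → 41.0349 [wait]  ⇒ S*(0)=-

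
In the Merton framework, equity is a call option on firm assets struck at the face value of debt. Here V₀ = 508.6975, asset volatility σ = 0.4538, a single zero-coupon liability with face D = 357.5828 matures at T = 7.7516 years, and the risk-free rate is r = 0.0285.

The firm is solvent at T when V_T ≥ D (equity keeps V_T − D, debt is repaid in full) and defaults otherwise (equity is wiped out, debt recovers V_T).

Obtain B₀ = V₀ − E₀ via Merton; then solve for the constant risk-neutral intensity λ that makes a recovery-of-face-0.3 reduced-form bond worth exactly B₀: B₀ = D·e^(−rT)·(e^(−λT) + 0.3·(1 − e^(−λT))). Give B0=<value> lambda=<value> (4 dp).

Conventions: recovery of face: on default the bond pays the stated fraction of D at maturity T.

B0=193.7368 lambda=0.0803

Work the structural quantities from V₀ = 508.6975 against face 357.5828:
d₁ = [ln(V₀/D) + (r + σ²/2)T] / (σ√T)
   = [ln(508.6975/357.5828) + (0.0285 + 0.5·0.4538²)·7.7516] / (0.4538·√7.7516)
   = [0.352487 + 1.019081] / 1.263456 = 1.085568
d₂ = d₁ − σ√T = 1.085568 − 1.263456 = -0.177888
N(d₁) = 0.861165,  N(d₂) = 0.429406,  e^(−rT) = 0.801780
E₀ = V₀·N(d₁) − D·e^(−rT)·N(d₂)
   = 508.6975·0.861165 − 357.5828·0.801780·0.429406 = 314.960681
B₀ = V₀ − E₀ = 508.6975 − 314.960681 = 193.736819
e^(−λT) = (B₀·e^(rT)/D − 0.3)/(1 − 0.3) = (193.7368·1.247224/357.5828 − 0.3)/0.7 = 0.53677248
λ = −ln(0.53677248)/7.7516 = 0.080265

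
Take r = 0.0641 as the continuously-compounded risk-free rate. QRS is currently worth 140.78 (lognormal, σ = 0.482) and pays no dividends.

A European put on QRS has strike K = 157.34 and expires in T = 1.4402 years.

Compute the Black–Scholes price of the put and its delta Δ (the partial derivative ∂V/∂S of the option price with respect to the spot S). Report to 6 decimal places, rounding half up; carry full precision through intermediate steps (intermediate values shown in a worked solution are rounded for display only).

price = 33.704616
Δ = -0.398761

σ√T = 0.482·√1.4402 = 0.578440
d₁ = (ln(S/K) + (r+σ²/2)T) / (σ√T) = (ln(140.78/157.34) + (0.0641+0.482²/2)·1.4402) / 0.578440 = (-0.111211 + 0.259613) / 0.578440 = 0.256557
d₂ = d₁ − σ√T = 0.256557 − 0.578440 = -0.321884
e^{−rT} = 0.911816
N(−d₁) = 0.398761,  N(−d₂) = 0.626230
Put price V = K·e^{−rT}·N(−d₂) − S·N(−d₁) = 89.842124 − 56.137508 = 33.704616
Δ = −N(−d₁) = -0.398761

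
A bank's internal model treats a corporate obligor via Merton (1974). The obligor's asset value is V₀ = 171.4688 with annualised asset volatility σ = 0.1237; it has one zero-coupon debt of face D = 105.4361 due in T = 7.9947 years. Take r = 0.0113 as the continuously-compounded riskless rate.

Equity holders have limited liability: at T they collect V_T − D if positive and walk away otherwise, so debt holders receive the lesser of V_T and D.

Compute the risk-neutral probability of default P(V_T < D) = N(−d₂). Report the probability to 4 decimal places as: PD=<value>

PD=0.0703

Apply the equity-as-call identities (strike 105.4361, horizon 7.9947 years):
d₁ = [ln(V₀/D) + (r + σ²/2)T] / (σ√T)
   = [ln(171.4688/105.4361) + (0.0113 + 0.5·0.1237²)·7.9947] / (0.1237·√7.9947)
   = [0.486296 + 0.151506] / 0.349761 = 1.823541
d₂ = d₁ − σ√T = 1.823541 − 0.349761 = 1.473780
risk-neutral PD = N(−d₂) = N(-1.473780) = 0.070270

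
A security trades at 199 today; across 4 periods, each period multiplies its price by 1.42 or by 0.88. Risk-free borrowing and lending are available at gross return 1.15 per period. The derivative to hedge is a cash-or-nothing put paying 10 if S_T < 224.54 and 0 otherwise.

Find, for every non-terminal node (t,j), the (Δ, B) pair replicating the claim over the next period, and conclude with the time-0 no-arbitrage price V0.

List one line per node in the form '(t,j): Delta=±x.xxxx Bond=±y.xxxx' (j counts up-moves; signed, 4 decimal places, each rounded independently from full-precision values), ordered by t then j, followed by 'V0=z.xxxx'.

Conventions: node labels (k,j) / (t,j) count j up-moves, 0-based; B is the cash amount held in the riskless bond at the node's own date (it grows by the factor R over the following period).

(0,0): Delta=-0.0229 Bond=6.3528
(1,0): Delta=-0.0400 Bond=10.2889
(1,1): Delta=-0.0124 Bond=4.3226
(2,0): Delta=-0.0522 Bond=13.7226
(2,1): Delta=-0.0324 Bond=9.9419
(2,2): Delta=0.0000 Bond=0.0000
(3,0): Delta=0.0000 Bond=8.6957
(3,1): Delta=-0.0846 Bond=22.8663
(3,2): Delta=0.0000 Bond=0.0000
(3,3): Delta=0.0000 Bond=0.0000
V0=1.7867

The replicating-portfolio and risk-neutral prices coincide; use p* = (1.15−0.88)/(1.42−0.88) = 0.5000 for the latter.
Expiry values: V(4,0)=10.0000, V(4,1)=10.0000, V(4,2)=0.0000, V(4,3)=0.0000, V(4,4)=0.0000
(3,0): S=135.6129. Δ = (V_up−V_dn)/(S_up−S_dn) = (10.0000−10.0000)/(192.5704−119.3394) = 0.0000. V = [p*·10.0000 + (1−p*)·10.0000]/1.15 = 8.6957. B = V − Δ·S = 8.6957.
(3,1): S=218.8300. Δ = (V_up−V_dn)/(S_up−S_dn) = (0.0000−10.0000)/(310.7385−192.5704) = -0.0846. V = [p*·0.0000 + (1−p*)·10.0000]/1.15 = 4.3478. B = V − Δ·S = 22.8663.
(3,2): S=353.1120. Δ = (V_up−V_dn)/(S_up−S_dn) = (0.0000−0.0000)/(501.4190−310.7385) = 0.0000. V = [p*·0.0000 + (1−p*)·0.0000]/1.15 = 0.0000. B = V − Δ·S = 0.0000.
(3,3): S=569.7943. Δ = (V_up−V_dn)/(S_up−S_dn) = (0.0000−0.0000)/(809.1079−501.4190) = 0.0000. V = [p*·0.0000 + (1−p*)·0.0000]/1.15 = 0.0000. B = V − Δ·S = 0.0000.
(2,0): S=154.1056. Δ = (V_up−V_dn)/(S_up−S_dn) = (4.3478−8.6957)/(218.8300−135.6129) = -0.0522. V = [p*·4.3478 + (1−p*)·8.6957]/1.15 = 5.6711. B = V − Δ·S = 13.7226.
(2,1): S=248.6704. Δ = (V_up−V_dn)/(S_up−S_dn) = (0.0000−4.3478)/(353.1120−218.8300) = -0.0324. V = [p*·0.0000 + (1−p*)·4.3478]/1.15 = 1.8904. B = V − Δ·S = 9.9419.
(2,2): S=401.2636. Δ = (V_up−V_dn)/(S_up−S_dn) = (0.0000−0.0000)/(569.7943−353.1120) = 0.0000. V = [p*·0.0000 + (1−p*)·0.0000]/1.15 = 0.0000. B = V − Δ·S = 0.0000.
(1,0): S=175.1200. Δ = (V_up−V_dn)/(S_up−S_dn) = (1.8904−5.6711)/(248.6704−154.1056) = -0.0400. V = [p*·1.8904 + (1−p*)·5.6711]/1.15 = 3.2876. B = V − Δ·S = 10.2889.
(1,1): S=282.5800. Δ = (V_up−V_dn)/(S_up−S_dn) = (0.0000−1.8904)/(401.2636−248.6704) = -0.0124. V = [p*·0.0000 + (1−p*)·1.8904]/1.15 = 0.8219. B = V − Δ·S = 4.3226.
(0,0): S=199.0000. Δ = (V_up−V_dn)/(S_up−S_dn) = (0.8219−3.2876)/(282.5800−175.1200) = -0.0229. V = [p*·0.8219 + (1−p*)·3.2876]/1.15 = 1.7867. B = V − Δ·S = 6.3528.
Verification: the root portfolio costs Δ(0,0)·S0 + B(0,0) = 1.7867, matching V0.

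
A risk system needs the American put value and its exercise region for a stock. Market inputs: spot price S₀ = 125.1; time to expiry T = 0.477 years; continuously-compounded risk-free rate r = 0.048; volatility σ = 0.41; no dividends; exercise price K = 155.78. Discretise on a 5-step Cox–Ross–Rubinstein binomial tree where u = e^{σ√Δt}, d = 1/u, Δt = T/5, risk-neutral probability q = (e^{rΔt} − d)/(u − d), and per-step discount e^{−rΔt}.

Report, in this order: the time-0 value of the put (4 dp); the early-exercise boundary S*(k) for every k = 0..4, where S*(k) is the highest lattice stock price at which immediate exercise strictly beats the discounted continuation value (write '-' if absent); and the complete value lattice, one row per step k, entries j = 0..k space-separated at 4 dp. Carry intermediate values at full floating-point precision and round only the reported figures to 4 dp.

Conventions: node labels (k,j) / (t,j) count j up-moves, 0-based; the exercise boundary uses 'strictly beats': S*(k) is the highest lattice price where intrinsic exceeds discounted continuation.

price = 34.1390
boundary = - - 97.1097 110.2199 125.1000
tree:
34.1390
45.7480 22.2056
58.6703 32.5378 11.5076
70.2211 45.5601 19.0973 3.6039
80.3980 58.6703 30.6800 7.0499 0.0000
89.3644 70.2211 45.5601 13.7910 0.0000 0.0000

Δt=0.09540  u=1.13500  d=0.88105  q=0.48646  discount=0.99543
step 5 (expiry): payoffs max(K−S,0) = 89.3644 70.2211 45.5601 13.7910 0.0000 0.0000
step 4: (k=4,j=0): S=75.3820, K−S=80.3980, hold=79.6863 ⇒ V=80.3980 exercise | (k=4,j=1): S=97.1097, K−S=58.6703, hold=57.9586 ⇒ V=58.6703 exercise | (k=4,j=2): S=125.1000, K−S=30.6800, hold=29.9683 ⇒ V=30.6800 exercise | (k=4,j=3): S=161.1581, K−S=0.0000, hold=7.0499 ⇒ V=7.0499 continue | (k=4,j=4): S=207.6094, K−S=0.0000, hold=0.0000 ⇒ V=0.0000 continue  boundary S*=125.1000
step 3: (k=3,j=0): S=85.5589, K−S=70.2211, hold=69.5094 ⇒ V=70.2211 exercise | (k=3,j=1): S=110.2199, K−S=45.5601, hold=44.8484 ⇒ V=45.5601 exercise | (k=3,j=2): S=141.9890, K−S=13.7910, hold=19.0973 ⇒ V=19.0973 continue | (k=3,j=3): S=182.9151, K−S=0.0000, hold=3.6039 ⇒ V=3.6039 continue  boundary S*=110.2199
step 2: (k=2,j=0): S=97.1097, K−S=58.6703, hold=57.9586 ⇒ V=58.6703 exercise | (k=2,j=1): S=125.1000, K−S=30.6800, hold=32.5378 ⇒ V=32.5378 continue | (k=2,j=2): S=161.1581, K−S=0.0000, hold=11.5076 ⇒ V=11.5076 continue  boundary S*=97.1097
step 1: (k=1,j=0): S=110.2199, K−S=45.5601, hold=45.7480 ⇒ V=45.7480 continue | (k=1,j=1): S=141.9890, K−S=13.7910, hold=22.2056 ⇒ V=22.2056 continue  boundary S*=-
step 0: (k=0,j=0): S=125.1000, K−S=30.6800, hold=34.1390 ⇒ V=34.1390 continue  boundary S*=-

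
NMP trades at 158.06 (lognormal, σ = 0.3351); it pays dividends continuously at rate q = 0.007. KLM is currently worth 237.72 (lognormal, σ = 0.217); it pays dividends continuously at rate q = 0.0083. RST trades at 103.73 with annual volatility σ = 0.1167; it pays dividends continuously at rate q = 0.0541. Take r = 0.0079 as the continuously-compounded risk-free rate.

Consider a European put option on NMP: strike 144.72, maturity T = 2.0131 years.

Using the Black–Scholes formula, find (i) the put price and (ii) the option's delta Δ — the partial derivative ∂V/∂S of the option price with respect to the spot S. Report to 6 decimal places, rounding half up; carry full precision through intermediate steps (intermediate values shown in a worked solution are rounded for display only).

σ√T = 0.3351·√2.0131 = 0.475452
d₁ = (ln(S/K) + (r−q+σ²/2)T) / (σ√T) = (ln(158.06/144.72) + (0.0079−0.007+0.3351²/2)·2.0131) / 0.475452 = (0.088174 + 0.114839) / 0.475452 = 0.426989
d₂ = d₁ − σ√T = 0.426989 − 0.475452 = -0.048463
e^{−rT} = 0.984222
e^{−qT} = 0.986007
N(−d₁) = 0.334694,  N(−d₂) = 0.519326
Put price V = K·e^{−rT}·N(−d₂) − S·e^{−qT}·N(−d₁) = 73.971111 − 52.161410 = 21.809701
Δ = −e^{−qT}·N(−d₁) = -0.330010

price = 21.809701
Δ = -0.330010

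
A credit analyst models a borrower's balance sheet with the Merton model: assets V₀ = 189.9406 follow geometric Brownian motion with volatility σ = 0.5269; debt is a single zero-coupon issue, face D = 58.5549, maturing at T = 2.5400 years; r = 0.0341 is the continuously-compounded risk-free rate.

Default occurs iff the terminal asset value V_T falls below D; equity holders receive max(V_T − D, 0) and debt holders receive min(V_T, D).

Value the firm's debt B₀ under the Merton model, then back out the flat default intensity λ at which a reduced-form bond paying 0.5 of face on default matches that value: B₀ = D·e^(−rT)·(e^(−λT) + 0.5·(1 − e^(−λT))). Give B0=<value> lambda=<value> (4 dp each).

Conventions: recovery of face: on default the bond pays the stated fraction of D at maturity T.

With assets at 189.9406 and a single debt payment of 58.5549 at 2.5400 years:
d₁ = [ln(V₀/D) + (r + σ²/2)T] / (σ√T)
   = [ln(189.9406/58.5549) + (0.0341 + 0.5·0.5269²)·2.5400] / (0.5269·√2.5400)
   = [1.176747 + 0.439196] / 0.839740 = 1.924336
d₂ = d₁ − σ√T = 1.924336 − 0.839740 = 1.084595
N(d₁) = 0.972844,  N(d₂) = 0.860950,  e^(−rT) = 0.917031
E₀ = V₀·N(d₁) − D·e^(−rT)·N(d₂)
   = 189.9406·0.972844 − 58.5549·0.917031·0.860950 = 138.552411
B₀ = V₀ − E₀ = 189.9406 − 138.552411 = 51.388189
e^(−λT) = (B₀·e^(rT)/D − 0.5)/(1 − 0.5) = (51.3882·1.090476/58.5549 − 0.5)/0.5 = 0.91401854
λ = −ln(0.91401854)/2.5400 = 0.035395

B0=51.3882 lambda=0.0354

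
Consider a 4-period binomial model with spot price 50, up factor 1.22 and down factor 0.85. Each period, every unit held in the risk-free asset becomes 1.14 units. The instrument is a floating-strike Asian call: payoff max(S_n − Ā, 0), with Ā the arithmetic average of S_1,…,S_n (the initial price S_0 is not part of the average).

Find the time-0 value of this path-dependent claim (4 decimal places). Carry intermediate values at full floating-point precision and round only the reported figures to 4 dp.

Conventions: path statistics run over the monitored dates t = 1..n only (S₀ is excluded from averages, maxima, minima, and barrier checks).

price = 8.8063

No-arbitrage gives p* = (R−d)/(u−d) = 0.7838: enumerate every path, weight its payoff by its p*-probability, and discount by R^4.
Enumerate all 2^4 = 16 price paths (U = up ×1.22, D = down ×0.85); each path with k up-moves has probability p*^k·(1−p*)^(4−k).
DDDD: Ā=33.8579, payoff=0.0000, prob=0.002186
UDDD: Ā=48.5960, payoff=0.0000, prob=0.007922
DUDD: Ā=43.9710, payoff=0.0000, prob=0.007922
UUDD: Ā=63.1114, payoff=0.0000, prob=0.028719
DDUD: Ā=40.0398, payoff=0.0000, prob=0.007922
UDUD: Ā=57.4689, payoff=0.0000, prob=0.028719
DUUD: Ā=52.8439, payoff=0.9246, prob=0.028719
UUUD: Ā=75.8465, payoff=1.3271, prob=0.104106
DDDU: Ā=36.6982, payoff=0.7634, prob=0.007922
UDDU: Ā=52.6727, payoff=1.0957, prob=0.028719
DUDU: Ā=48.0477, payoff=5.7207, prob=0.028719
UUDU: Ā=68.9626, payoff=8.2109, prob=0.104106
DDUU: Ā=44.1165, payoff=9.6520, prob=0.028719
UDUU: Ā=63.3201, payoff=13.8534, prob=0.104106
DUUU: Ā=58.6951, payoff=18.4784, prob=0.104106
UUUU: Ā=84.2448, payoff=26.5219, prob=0.377385
Price = Σ prob·payoff / R^4 = 14.873459 / 1.688960 = 8.8063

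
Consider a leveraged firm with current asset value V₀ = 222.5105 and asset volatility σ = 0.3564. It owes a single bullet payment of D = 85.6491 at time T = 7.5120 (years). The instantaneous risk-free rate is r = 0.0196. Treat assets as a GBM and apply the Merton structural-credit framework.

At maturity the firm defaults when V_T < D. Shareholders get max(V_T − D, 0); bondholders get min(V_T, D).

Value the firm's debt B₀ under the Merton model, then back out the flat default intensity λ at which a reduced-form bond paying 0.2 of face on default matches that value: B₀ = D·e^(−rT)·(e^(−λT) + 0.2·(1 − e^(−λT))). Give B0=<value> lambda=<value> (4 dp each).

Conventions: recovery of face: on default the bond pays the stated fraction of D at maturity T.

Equity is a call on the firm's assets struck at D = 85.6491:
d₁ = [ln(V₀/D) + (r + σ²/2)T] / (σ√T)
   = [ln(222.5105/85.6491) + (0.0196 + 0.5·0.3564²)·7.5120] / (0.3564·√7.5120)
   = [0.954716 + 0.624326] / 0.976822 = 1.616509
d₂ = d₁ − σ√T = 1.616509 − 0.976822 = 0.639687
N(d₁) = 0.947008,  N(d₂) = 0.738812,  e^(−rT) = 0.863091
E₀ = V₀·N(d₁) − D·e^(−rT)·N(d₂)
   = 222.5105·0.947008 − 85.6491·0.863091·0.738812 = 156.104024
B₀ = V₀ − E₀ = 222.5105 − 156.104024 = 66.406476
e^(−λT) = (B₀·e^(rT)/D − 0.2)/(1 − 0.2) = (66.4065·1.158626/85.6491 − 0.2)/0.8 = 0.87290040
λ = −ln(0.87290040)/7.5120 = 0.018096

B0=66.4065 lambda=0.0181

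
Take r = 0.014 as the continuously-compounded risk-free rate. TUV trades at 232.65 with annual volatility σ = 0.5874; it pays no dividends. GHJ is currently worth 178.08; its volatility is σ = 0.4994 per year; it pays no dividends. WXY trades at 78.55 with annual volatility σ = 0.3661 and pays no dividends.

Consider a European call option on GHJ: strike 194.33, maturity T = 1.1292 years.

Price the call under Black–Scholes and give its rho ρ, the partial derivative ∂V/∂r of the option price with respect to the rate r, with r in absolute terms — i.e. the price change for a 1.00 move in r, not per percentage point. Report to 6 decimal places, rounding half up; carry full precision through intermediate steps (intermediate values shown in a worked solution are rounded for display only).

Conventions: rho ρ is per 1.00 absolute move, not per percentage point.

price = 32.386105
ρ = 74.419185

σ√T = 0.4994·√1.1292 = 0.530682
d₁ = (ln(S/K) + (r+σ²/2)T) / (σ√T) = (ln(178.08/194.33) + (0.014+0.4994²/2)·1.1292) / 0.530682 = (-0.087325 + 0.156620) / 0.530682 = 0.130578
d₂ = d₁ − σ√T = 0.130578 − 0.530682 = -0.400103
e^{−rT} = 0.984316
N(d₁) = 0.551945,  N(d₂) = 0.344540
Call price V = S·N(d₁) − K·e^{−rT}·N(d₂) = 98.290449 − 65.904344 = 32.386105
ρ = K·T·e^{−rT}·N(d₂) = 74.419185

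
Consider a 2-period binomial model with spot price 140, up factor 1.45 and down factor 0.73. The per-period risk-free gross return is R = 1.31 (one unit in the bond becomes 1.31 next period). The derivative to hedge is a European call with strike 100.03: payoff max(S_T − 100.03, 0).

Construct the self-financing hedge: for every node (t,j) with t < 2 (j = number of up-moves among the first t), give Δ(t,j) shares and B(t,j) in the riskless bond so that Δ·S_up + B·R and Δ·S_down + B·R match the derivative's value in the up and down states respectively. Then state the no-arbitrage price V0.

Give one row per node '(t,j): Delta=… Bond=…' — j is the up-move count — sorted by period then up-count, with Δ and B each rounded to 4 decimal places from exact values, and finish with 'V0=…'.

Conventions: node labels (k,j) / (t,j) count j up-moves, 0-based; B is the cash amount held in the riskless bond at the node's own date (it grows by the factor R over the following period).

(0,0): Delta=0.9626 Bond=-52.4878
(1,0): Delta=0.6545 Bond=-37.2740
(1,1): Delta=1.0000 Bond=-76.3588
V0=82.2710

Risk-neutral probability p* = (R−d)/(u−d) = (1.31−0.73)/(1.45−0.73) = 0.8056.
Terminal payoffs: V(2,0)=0.0000, V(2,1)=48.1600, V(2,2)=194.3200
Node (1,0) S=102.2000: V=(p*·48.1600+(1−p*)·0.0000)/1.31=29.6149; Δ=(48.1600−0.0000)/(148.1900−74.6060)=0.6545; B=V−Δ·S=-37.2740
Node (1,1) S=203.0000: V=(p*·194.3200+(1−p*)·48.1600)/1.31=126.6412; Δ=(194.3200−48.1600)/(294.3500−148.1900)=1.0000; B=V−Δ·S=-76.3588
Node (0,0) S=140.0000: V=(p*·126.6412+(1−p*)·29.6149)/1.31=82.2710; Δ=(126.6412−29.6149)/(203.0000−102.2000)=0.9626; B=V−Δ·S=-52.4878
Check: Δ(0,0)·S0 + B(0,0) = 82.2710 = V0.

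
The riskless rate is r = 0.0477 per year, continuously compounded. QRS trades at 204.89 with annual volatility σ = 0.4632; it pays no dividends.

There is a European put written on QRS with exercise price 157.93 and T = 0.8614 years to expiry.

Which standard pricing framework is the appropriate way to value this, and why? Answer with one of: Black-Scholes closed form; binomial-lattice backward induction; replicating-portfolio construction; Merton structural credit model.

Key observation: with QRS following a GBM at constant σ and r, the European put struck at 157.93 prices in closed form — nothing here needs a stepwise model or a balance sheet.

framework: Black-Scholes closed form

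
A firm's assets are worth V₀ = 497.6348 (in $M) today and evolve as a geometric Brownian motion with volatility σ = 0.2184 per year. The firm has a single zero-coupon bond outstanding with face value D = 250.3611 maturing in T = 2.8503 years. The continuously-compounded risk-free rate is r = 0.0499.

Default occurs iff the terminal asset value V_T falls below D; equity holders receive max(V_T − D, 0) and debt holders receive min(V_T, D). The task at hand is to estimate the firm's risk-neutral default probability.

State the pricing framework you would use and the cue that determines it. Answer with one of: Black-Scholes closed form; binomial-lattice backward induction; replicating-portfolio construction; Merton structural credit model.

framework: Merton structural credit model

Key observation: with the firm-asset dynamics (V₀ = 497.6348) and a single zero-coupon liability of face 250.3611 given, debt value, spread, and default probability all derive from the option view of the balance sheet.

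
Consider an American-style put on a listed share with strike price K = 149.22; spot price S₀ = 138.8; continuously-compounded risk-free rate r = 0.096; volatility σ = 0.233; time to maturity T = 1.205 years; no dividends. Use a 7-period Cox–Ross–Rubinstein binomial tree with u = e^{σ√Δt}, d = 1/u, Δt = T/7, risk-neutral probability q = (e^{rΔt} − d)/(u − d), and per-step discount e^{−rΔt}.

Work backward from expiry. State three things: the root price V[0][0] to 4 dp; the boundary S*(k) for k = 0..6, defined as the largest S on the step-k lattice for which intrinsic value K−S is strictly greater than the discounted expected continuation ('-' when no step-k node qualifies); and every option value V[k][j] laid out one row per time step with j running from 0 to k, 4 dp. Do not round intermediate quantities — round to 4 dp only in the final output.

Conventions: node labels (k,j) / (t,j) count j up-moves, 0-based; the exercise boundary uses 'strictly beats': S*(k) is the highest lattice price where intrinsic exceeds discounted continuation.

params: Δt=0.17214 u=1.10150 d=0.90785 q=0.56190 e^(-rΔt)=0.98361
t_7 payoffs: 78.6694 63.6209 45.3627 23.2099 0.0000 0.0000 0.0000 0.0000
t_6: node(6,0) S=77.7114 payoff=71.5086 vs cont=69.0629 → 71.5086 [stop]  node(6,1) S=94.2873 payoff=54.9327 vs cont=52.4870 → 54.9327 [stop]  node(6,2) S=114.3988 payoff=34.8212 vs cont=32.3755 → 34.8212 [stop]  node(6,3) S=138.8000 payoff=10.4200 vs cont=10.0016 → 10.4200 [stop]  node(6,4) S=168.4060 payoff=0.0000 vs cont=0.0000 → 0.0000 [wait]  node(6,5) S=204.3270 payoff=0.0000 vs cont=0.0000 → 0.0000 [wait]  node(6,6) S=247.9100 payoff=0.0000 vs cont=0.0000 → 0.0000 [wait]  ⇒ S*(6)=138.8000
t_5: node(5,0) S=85.5991 payoff=63.6209 vs cont=61.1752 → 63.6209 [stop]  node(5,1) S=103.8573 payoff=45.3627 vs cont=42.9170 → 45.3627 [stop]  node(5,2) S=126.0101 payoff=23.2099 vs cont=20.7642 → 23.2099 [stop]  node(5,3) S=152.8881 payoff=0.0000 vs cont=4.4902 → 4.4902 [wait]  node(5,4) S=185.4991 payoff=0.0000 vs cont=0.0000 → 0.0000 [wait]  node(5,5) S=225.0660 payoff=0.0000 vs cont=0.0000 → 0.0000 [wait]  ⇒ S*(5)=126.0101
t_4: node(4,0) S=94.2873 payoff=54.9327 vs cont=52.4870 → 54.9327 [stop]  node(4,1) S=114.3988 payoff=34.8212 vs cont=32.3755 → 34.8212 [stop]  node(4,2) S=138.8000 payoff=10.4200 vs cont=12.4833 → 12.4833 [wait]  node(4,3) S=168.4060 payoff=0.0000 vs cont=1.9349 → 1.9349 [wait]  node(4,4) S=204.3270 payoff=0.0000 vs cont=0.0000 → 0.0000 [wait]  ⇒ S*(4)=114.3988
t_3: node(3,0) S=103.8573 payoff=45.3627 vs cont=42.9170 → 45.3627 [stop]  node(3,1) S=126.0101 payoff=23.2099 vs cont=21.9045 → 23.2099 [stop]  node(3,2) S=152.8881 payoff=0.0000 vs cont=6.4487 → 6.4487 [wait]  node(3,3) S=185.4991 payoff=0.0000 vs cont=0.8338 → 0.8338 [wait]  ⇒ S*(3)=126.0101
t_2: node(2,0) S=114.3988 payoff=34.8212 vs cont=32.3755 → 34.8212 [stop]  node(2,1) S=138.8000 payoff=10.4200 vs cont=13.5657 → 13.5657 [wait]  node(2,2) S=168.4060 payoff=0.0000 vs cont=3.2397 → 3.2397 [wait]  ⇒ S*(2)=114.3988
t_1: node(1,0) S=126.0101 payoff=23.2099 vs cont=22.5028 → 23.2099 [stop]  node(1,1) S=152.8881 payoff=0.0000 vs cont=7.6363 → 7.6363 [wait]  ⇒ S*(1)=126.0101
t_0: node(0,0) S=138.8000 payoff=10.4200 vs cont=14.2221 → 14.2221 [wait]  ⇒ S*(0)=-

price = 14.2221
boundary = - 126.0101 114.3988 126.0101 114.3988 126.0101 138.8000
tree:
14.2221
23.2099 7.6363
34.8212 13.5657 3.2397
45.3627 23.2099 6.4487 0.8338
54.9327 34.8212 12.4833 1.9349 0.0000
63.6209 45.3627 23.2099 4.4902 0.0000 0.0000
71.5086 54.9327 34.8212 10.4200 0.0000 0.0000 0.0000
78.6694 63.6209 45.3627 23.2099 0.0000 0.0000 0.0000 0.0000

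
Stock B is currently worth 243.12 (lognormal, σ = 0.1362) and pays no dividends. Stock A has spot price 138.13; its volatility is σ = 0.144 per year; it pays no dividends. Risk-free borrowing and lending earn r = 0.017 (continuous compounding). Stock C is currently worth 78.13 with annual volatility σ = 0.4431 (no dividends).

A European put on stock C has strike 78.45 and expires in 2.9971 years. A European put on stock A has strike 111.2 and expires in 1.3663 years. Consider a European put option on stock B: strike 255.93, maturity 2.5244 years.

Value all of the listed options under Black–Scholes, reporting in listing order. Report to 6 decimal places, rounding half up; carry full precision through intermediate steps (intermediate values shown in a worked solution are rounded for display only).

[stock C put K=78.45]
σ√T = 0.4431·√2.9971 = 0.767101
d₁ = (ln(S/K) + (r+σ²/2)T) / (σ√T) = (ln(78.13/78.45) + (0.017+0.4431²/2)·2.9971) / 0.767101 = (-0.004087 + 0.345172) / 0.767101 = 0.444642
d₂ = d₁ − σ√T = 0.444642 − 0.767101 = -0.322459
e^{−rT} = 0.950326
N(−d₁) = 0.328289,  N(−d₂) = 0.626447
price = K·e^{−rT}·N(−d₂) − S·N(−d₁) = 46.703560 − 25.649243 = 21.054316
[stock A put K=111.2]
σ√T = 0.144·√1.3663 = 0.168320
d₁ = (ln(S/K) + (r+σ²/2)T) / (σ√T) = (ln(138.13/111.2) + (0.017+0.144²/2)·1.3663) / 0.168320 = (0.216865 + 0.037393) / 0.168320 = 1.510563
d₂ = d₁ − σ√T = 1.510563 − 0.168320 = 1.342243
e^{−rT} = 0.977041
N(−d₁) = 0.065450,  N(−d₂) = 0.089759
price = K·e^{−rT}·N(−d₂) − S·N(−d₁) = 9.752001 − 9.040603 = 0.711398
[stock B put K=255.93]
σ√T = 0.1362·√2.5244 = 0.216399
d₁ = (ln(S/K) + (r+σ²/2)T) / (σ√T) = (ln(243.12/255.93) + (0.017+0.1362²/2)·2.5244) / 0.216399 = (-0.051349 + 0.066329) / 0.216399 = 0.069225
d₂ = d₁ − σ√T = 0.069225 − 0.216399 = -0.147174
e^{−rT} = 0.957993
N(−d₁) = 0.472405,  N(−d₂) = 0.558503
price = K·e^{−rT}·N(−d₂) − S·N(−d₁) = 136.933212 − 114.851127 = 22.082086

price(stock C put K=78.45) = 21.054316
price(stock A put K=111.2) = 0.711398
price(stock B put K=255.93) = 22.082086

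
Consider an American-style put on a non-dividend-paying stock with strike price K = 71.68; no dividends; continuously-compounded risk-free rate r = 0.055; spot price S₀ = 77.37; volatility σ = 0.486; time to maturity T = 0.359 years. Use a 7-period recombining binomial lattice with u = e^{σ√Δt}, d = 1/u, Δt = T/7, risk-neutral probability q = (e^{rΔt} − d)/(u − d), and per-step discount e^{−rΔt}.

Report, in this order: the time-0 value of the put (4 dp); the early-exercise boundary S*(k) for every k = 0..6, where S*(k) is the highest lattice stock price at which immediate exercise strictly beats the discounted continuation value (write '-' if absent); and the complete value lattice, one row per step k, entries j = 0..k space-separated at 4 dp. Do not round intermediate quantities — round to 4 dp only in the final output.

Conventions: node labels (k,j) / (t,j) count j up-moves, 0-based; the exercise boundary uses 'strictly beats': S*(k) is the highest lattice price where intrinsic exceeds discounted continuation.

price = 5.6077
boundary = - - - - 49.8169 55.6129 62.0833
tree:
5.6077
8.2960 2.7894
11.9148 4.5066 0.9846
16.5032 7.1182 1.7632 0.1647
21.8631 10.9151 3.1330 0.3209 0.0000
27.0551 16.0671 5.5149 0.6252 0.0000 0.0000
31.7059 21.8631 9.5967 1.2182 0.0000 0.0000 0.0000
35.8720 27.0551 16.0671 2.3736 0.0000 0.0000 0.0000 0.0000

Δt=0.05129  u=1.11635  d=0.89578  q=0.48532  discount=0.99718
step 7 (expiry): payoffs max(K−S,0) = 35.8720 27.0551 16.0671 2.3736 0.0000 0.0000 0.0000 0.0000
step 6: (k=6,j=0): S=39.9741, K−S=31.7059, hold=31.5040 ⇒ V=31.7059 exercise | (k=6,j=1): S=49.8169, K−S=21.8631, hold=21.6612 ⇒ V=21.8631 exercise | (k=6,j=2): S=62.0833, K−S=9.5967, hold=9.3948 ⇒ V=9.5967 exercise | (k=6,j=3): S=77.3700, K−S=0.0000, hold=1.2182 ⇒ V=1.2182 continue | (k=6,j=4): S=96.4208, K−S=0.0000, hold=0.0000 ⇒ V=0.0000 continue | (k=6,j=5): S=120.1624, K−S=0.0000, hold=0.0000 ⇒ V=0.0000 continue | (k=6,j=6): S=149.7499, K−S=0.0000, hold=0.0000 ⇒ V=0.0000 continue  boundary S*=62.0833
step 5: (k=5,j=0): S=44.6249, K−S=27.0551, hold=26.8532 ⇒ V=27.0551 exercise | (k=5,j=1): S=55.6129, K−S=16.0671, hold=15.8652 ⇒ V=16.0671 exercise | (k=5,j=2): S=69.3064, K−S=2.3736, hold=5.5149 ⇒ V=5.5149 continue | (k=5,j=3): S=86.3717, K−S=0.0000, hold=0.6252 ⇒ V=0.6252 continue | (k=5,j=4): S=107.6390, K−S=0.0000, hold=0.0000 ⇒ V=0.0000 continue | (k=5,j=5): S=134.1429, K−S=0.0000, hold=0.0000 ⇒ V=0.0000 continue  boundary S*=55.6129
step 4: (k=4,j=0): S=49.8169, K−S=21.8631, hold=21.6612 ⇒ V=21.8631 exercise | (k=4,j=1): S=62.0833, K−S=9.5967, hold=10.9151 ⇒ V=10.9151 continue | (k=4,j=2): S=77.3700, K−S=0.0000, hold=3.1330 ⇒ V=3.1330 continue | (k=4,j=3): S=96.4208, K−S=0.0000, hold=0.3209 ⇒ V=0.3209 continue | (k=4,j=4): S=120.1624, K−S=0.0000, hold=0.0000 ⇒ V=0.0000 continue  boundary S*=49.8169
step 3: (k=3,j=0): S=55.6129, K−S=16.0671, hold=16.5032 ⇒ V=16.5032 continue | (k=3,j=1): S=69.3064, K−S=2.3736, hold=7.1182 ⇒ V=7.1182 continue | (k=3,j=2): S=86.3717, K−S=0.0000, hold=1.7632 ⇒ V=1.7632 continue | (k=3,j=3): S=107.6390, K−S=0.0000, hold=0.1647 ⇒ V=0.1647 continue  boundary S*=-
step 2: (k=2,j=0): S=62.0833, K−S=9.5967, hold=11.9148 ⇒ V=11.9148 continue | (k=2,j=1): S=77.3700, K−S=0.0000, hold=4.5066 ⇒ V=4.5066 continue | (k=2,j=2): S=96.4208, K−S=0.0000, hold=0.9846 ⇒ V=0.9846 continue  boundary S*=-
step 1: (k=1,j=0): S=69.3064, K−S=2.3736, hold=8.2960 ⇒ V=8.2960 continue | (k=1,j=1): S=86.3717, K−S=0.0000, hold=2.7894 ⇒ V=2.7894 continue  boundary S*=-
step 0: (k=0,j=0): S=77.3700, K−S=0.0000, hold=5.6077 ⇒ V=5.6077 continue  boundary S*=-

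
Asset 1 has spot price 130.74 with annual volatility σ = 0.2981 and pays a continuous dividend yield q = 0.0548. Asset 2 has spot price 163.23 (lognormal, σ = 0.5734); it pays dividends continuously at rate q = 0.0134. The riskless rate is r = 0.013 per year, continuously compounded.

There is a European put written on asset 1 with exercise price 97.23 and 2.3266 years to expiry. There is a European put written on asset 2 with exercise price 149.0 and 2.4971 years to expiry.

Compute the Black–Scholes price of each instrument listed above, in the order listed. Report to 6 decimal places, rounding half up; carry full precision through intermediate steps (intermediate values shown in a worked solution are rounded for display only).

[asset 1 put K=97.23]
σ√T = 0.2981·√2.3266 = 0.454698
d₁ = (ln(S/K) + (r−q+σ²/2)T) / (σ√T) = (ln(130.74/97.23) + (0.013−0.0548+0.2981²/2)·2.3266) / 0.454698 = (0.296131 + 0.006123) / 0.454698 = 0.664737
d₂ = d₁ − σ√T = 0.664737 − 0.454698 = 0.210039
e^{−rT} = 0.970207
e^{−qT} = 0.880295
N(−d₁) = 0.253109,  N(−d₂) = 0.416819
price = K·e^{−rT}·N(−d₂) − S·e^{−qT}·N(−d₁) = 39.319836 − 29.130311 = 10.189525
[asset 2 put K=149.0]
σ√T = 0.5734·√2.4971 = 0.906099
d₁ = (ln(S/K) + (r−q+σ²/2)T) / (σ√T) = (ln(163.23/149.0) + (0.013−0.0134+0.5734²/2)·2.4971) / 0.906099 = (0.091214 + 0.409509) / 0.906099 = 0.552614
d₂ = d₁ − σ√T = 0.552614 − 0.906099 = -0.353485
e^{−rT} = 0.968059
e^{−qT} = 0.967092
N(−d₁) = 0.290264,  N(−d₂) = 0.638138
price = K·e^{−rT}·N(−d₂) − S·e^{−qT}·N(−d₁) = 92.045473 − 45.820633 = 46.224840

price(asset 1 put K=97.23) = 10.189525
price(asset 2 put K=149.0) = 46.224840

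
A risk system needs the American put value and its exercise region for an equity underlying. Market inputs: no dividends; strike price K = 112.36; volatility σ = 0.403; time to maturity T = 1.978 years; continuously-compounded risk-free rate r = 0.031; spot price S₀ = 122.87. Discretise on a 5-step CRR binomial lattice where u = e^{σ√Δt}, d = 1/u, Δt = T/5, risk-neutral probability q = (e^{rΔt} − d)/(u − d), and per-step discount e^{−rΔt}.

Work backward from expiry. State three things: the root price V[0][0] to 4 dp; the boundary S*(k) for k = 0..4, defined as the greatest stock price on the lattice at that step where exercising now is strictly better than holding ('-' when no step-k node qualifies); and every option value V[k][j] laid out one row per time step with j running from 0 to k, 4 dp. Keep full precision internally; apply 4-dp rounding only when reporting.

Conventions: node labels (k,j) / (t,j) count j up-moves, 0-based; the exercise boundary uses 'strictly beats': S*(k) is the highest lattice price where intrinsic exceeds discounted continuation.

price = 19.3865
boundary = - - - 57.4380 74.0084
tree:
19.3865
28.4658 9.2919
40.4155 15.2589 2.5653
54.9220 24.5396 4.8185 0.0000
67.7824 38.3516 9.0508 0.0000 0.0000
77.7633 54.9220 17.0006 0.0000 0.0000 0.0000

params: Δt=0.39560 u=1.28849 d=0.77610 q=0.46105 e^(-rΔt)=0.98781
t_5 payoffs: 77.7633 54.9220 17.0006 0.0000 0.0000 0.0000
t_4: node(4,0) S=44.5776 payoff=67.7824 vs cont=66.4129 → 67.7824 [stop]  node(4,1) S=74.0084 payoff=38.3516 vs cont=36.9820 → 38.3516 [stop]  node(4,2) S=122.8700 payoff=0.0000 vs cont=9.0508 → 9.0508 [wait]  node(4,3) S=203.9907 payoff=0.0000 vs cont=0.0000 → 0.0000 [wait]  node(4,4) S=338.6687 payoff=0.0000 vs cont=0.0000 → 0.0000 [wait]  ⇒ S*(4)=74.0084
t_3: node(3,0) S=57.4380 payoff=54.9220 vs cont=53.5525 → 54.9220 [stop]  node(3,1) S=95.3594 payoff=17.0006 vs cont=24.5396 → 24.5396 [wait]  node(3,2) S=158.3172 payoff=0.0000 vs cont=4.8185 → 4.8185 [wait]  node(3,3) S=262.8408 payoff=0.0000 vs cont=0.0000 → 0.0000 [wait]  ⇒ S*(3)=57.4380
t_2: node(2,0) S=74.0084 payoff=38.3516 vs cont=40.4155 → 40.4155 [wait]  node(2,1) S=122.8700 payoff=0.0000 vs cont=15.2589 → 15.2589 [wait]  node(2,2) S=203.9907 payoff=0.0000 vs cont=2.5653 → 2.5653 [wait]  ⇒ S*(2)=-
t_1: node(1,0) S=95.3594 payoff=17.0006 vs cont=28.4658 → 28.4658 [wait]  node(1,1) S=158.3172 payoff=0.0000 vs cont=9.2919 → 9.2919 [wait]  ⇒ S*(1)=-
t_0: node(0,0) S=122.8700 payoff=0.0000 vs cont=19.3865 → 19.3865 [wait]  ⇒ S*(0)=-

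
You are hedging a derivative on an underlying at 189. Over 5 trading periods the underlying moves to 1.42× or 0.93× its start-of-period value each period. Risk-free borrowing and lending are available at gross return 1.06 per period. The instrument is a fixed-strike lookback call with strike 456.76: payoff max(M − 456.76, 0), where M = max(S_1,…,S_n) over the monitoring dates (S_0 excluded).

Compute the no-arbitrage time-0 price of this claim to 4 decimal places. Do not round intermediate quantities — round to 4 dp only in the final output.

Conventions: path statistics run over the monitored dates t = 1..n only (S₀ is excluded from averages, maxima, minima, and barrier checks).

Under the martingale measure an up-move has probability p* = 0.2653; value the claim as the probability-weighted average of per-path payoffs, discounted 5 periods at R = 1.06.
Enumerate all 2^5 = 32 price paths (U = up ×1.42, D = down ×0.93); each path with k up-moves has probability p*^k·(1−p*)^(5−k).
DDDDD: M=175.7700, payoff=0.0000, prob=0.214058
UDDDD: M=268.3800, payoff=0.0000, prob=0.077299
DUDDD: M=249.5934, payoff=0.0000, prob=0.077299
UUDDD: M=381.0996, payoff=0.0000, prob=0.027913
DDUDD: M=232.1219, payoff=0.0000, prob=0.077299
UDUDD: M=354.4226, payoff=0.0000, prob=0.027913
DUUDD: M=354.4226, payoff=0.0000, prob=0.027913
UUUDD: M=541.1614, payoff=84.4014, prob=0.010080
DDDUD: M=215.8733, payoff=0.0000, prob=0.077299
UDDUD: M=329.6130, payoff=0.0000, prob=0.027913
DUDUD: M=329.6130, payoff=0.0000, prob=0.027913
UUDUD: M=503.2801, payoff=46.5201, prob=0.010080
DDUUD: M=329.6130, payoff=0.0000, prob=0.027913
UDUUD: M=503.2801, payoff=46.5201, prob=0.010080
DUUUD: M=503.2801, payoff=46.5201, prob=0.010080
UUUUD: M=768.4492, payoff=311.6892, prob=0.003640
DDDDU: M=200.7622, payoff=0.0000, prob=0.077299
UDDDU: M=306.5401, payoff=0.0000, prob=0.027913
DUDDU: M=306.5401, payoff=0.0000, prob=0.027913
UUDDU: M=468.0505, payoff=11.2905, prob=0.010080
DDUDU: M=306.5401, payoff=0.0000, prob=0.027913
UDUDU: M=468.0505, payoff=11.2905, prob=0.010080
DUUDU: M=468.0505, payoff=11.2905, prob=0.010080
UUUDU: M=714.6578, payoff=257.8978, prob=0.003640
DDDUU: M=306.5401, payoff=0.0000, prob=0.027913
UDDUU: M=468.0505, payoff=11.2905, prob=0.010080
DUDUU: M=468.0505, payoff=11.2905, prob=0.010080
UUDUU: M=714.6578, payoff=257.8978, prob=0.003640
DDUUU: M=468.0505, payoff=11.2905, prob=0.010080
UDUUU: M=714.6578, payoff=257.8978, prob=0.003640
DUUUU: M=714.6578, payoff=257.8978, prob=0.003640
UUUUU: M=1091.1979, payoff=634.4379, prob=0.001314
Price = Σ prob·payoff / R^5 = 8.663743 / 1.338226 = 6.4741

price = 6.4741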